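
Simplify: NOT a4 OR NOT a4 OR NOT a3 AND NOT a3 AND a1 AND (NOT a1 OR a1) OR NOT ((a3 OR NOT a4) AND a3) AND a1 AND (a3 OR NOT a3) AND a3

NOT a4 OR NOT a3 AND a1

NOT a4 OR NOT a4 OR NOT a3 AND NOT a3 AND a1 AND (NOT a1 OR a1) OR NOT ((a3 OR NOT a4) AND a3) AND a1 AND (a3 OR NOT a3) AND a3
= NOT a4 OR NOT a4 OR NOT a3 AND NOT a3 AND a1 AND (NOT a1 OR a1) OR NOT a3 AND a1 AND (a3 OR NOT a3) AND a3   — absorption
= NOT a4 OR NOT a4 OR NOT a3 AND NOT a3 AND a1 OR NOT a3 AND a1 AND (a3 OR NOT a3) AND a3   — complement / identity
= NOT a4 OR NOT a3 AND NOT a3 AND a1 OR NOT a3 AND a1 AND (a3 OR NOT a3) AND a3   — idempotence
= NOT a4 OR NOT a3 AND NOT a3 AND a1 OR NOT a3 AND a1 AND a3   — complement / identity
= NOT a4 OR NOT a3 AND a1   — distribution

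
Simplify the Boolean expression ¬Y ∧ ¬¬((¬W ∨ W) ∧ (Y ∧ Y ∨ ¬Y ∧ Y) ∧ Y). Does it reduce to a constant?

False

¬Y ∧ ¬¬((¬W ∨ W) ∧ (Y ∧ Y ∨ ¬Y ∧ Y) ∧ Y)
= ¬Y ∧ ¬¬((¬W ∨ W) ∧ Y ∧ Y)   (distribution)
= ¬Y ∧ (¬W ∨ W) ∧ Y ∧ Y   (double negation)
= ¬Y ∧ Y ∧ Y   (complement / identity)
= ¬Y ∧ Y   (idempotence)
= False   (complement)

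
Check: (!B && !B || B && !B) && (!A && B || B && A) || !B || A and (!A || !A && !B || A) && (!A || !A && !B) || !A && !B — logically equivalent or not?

No

E1: (!B && !B || B && !B) && (!A && B || B && A) || !B || A
    = (!B && !B || B && !B) && B || !B || A   [distribution]
    = !B && B || !B || A   [distribution]
    = !B || A   [complement / identity]
E2: (!A || !A && !B || A) && (!A || !A && !B) || !A && !B
    = !A || !A && !B || !A && !B   [absorption]
    = !A || !A && !B   [absorption]
    = !A   [absorption]
These differ: at A=1, B=1, E1 = 1 but E2 = 0.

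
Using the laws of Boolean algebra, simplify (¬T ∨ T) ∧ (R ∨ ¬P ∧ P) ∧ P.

R ∧ P

(¬T ∨ T) ∧ (R ∨ ¬P ∧ P) ∧ P
= (¬T ∨ T) ∧ R ∧ P   [complement / identity]
= R ∧ P   [complement / identity]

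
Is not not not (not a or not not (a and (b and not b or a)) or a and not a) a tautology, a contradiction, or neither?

not not not (not a or not not (a and (b and not b or a)) or a and not a)
= not not not (not a or not not (a and (b and not b or a)))   — complement / identity
= not not not (not a or not not (a and a))   — complement / identity
= not not not (not a or not not a)   — idempotence
= not (not a or not not a)   — double negation
= a and not a   — De Morgan
= False   — complement

contradiction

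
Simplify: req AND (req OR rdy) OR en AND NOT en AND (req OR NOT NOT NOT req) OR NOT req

TRUE

req AND (req OR rdy) OR en AND NOT en AND (req OR NOT NOT NOT req) OR NOT req
= req AND (req OR rdy) OR en AND NOT en AND (req OR NOT req) OR NOT req   — double negation
= req AND (req OR rdy) OR en AND NOT en OR NOT req   — complement / identity
= req OR en AND NOT en OR NOT req   — absorption
= req OR NOT req   — complement / identity
= TRUE   — complement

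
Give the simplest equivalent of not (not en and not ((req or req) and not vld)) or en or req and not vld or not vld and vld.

not (not en and not ((req or req) and not vld)) or en or req and not vld or not vld and vld
= not (not en and not ((req or req) and not vld)) or en or req and not vld   (complement / identity)
= en or (req or req) and not vld or en or req and not vld   (De Morgan)
= en or req and not vld or en or req and not vld   (idempotence)
= en or req and not vld   (idempotence)

en or req and not vld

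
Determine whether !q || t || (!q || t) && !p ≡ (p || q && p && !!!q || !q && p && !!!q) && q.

E1: !q || t || (!q || t) && !p
    = !q || t   (absorption)
E2: (p || q && p && !!!q || !q && p && !!!q) && q
    = (p || p && !!!q) && q   (distribution)
    = (p || p && !q) && q   (double negation)
    = p && q   (absorption)
These differ: at p=0, q=0, t=1, E1 = 1 but E2 = 0.

No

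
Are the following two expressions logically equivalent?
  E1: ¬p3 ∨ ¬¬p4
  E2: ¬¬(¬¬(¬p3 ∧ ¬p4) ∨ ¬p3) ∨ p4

E1: ¬p3 ∨ ¬¬p4
    = ¬p3 ∨ p4   — double negation
E2: ¬¬(¬¬(¬p3 ∧ ¬p4) ∨ ¬p3) ∨ p4
    = ¬(¬(¬p3 ∧ ¬p4) ∧ p3) ∨ p4   — De Morgan
    = ¬((p3 ∨ p4) ∧ p3) ∨ p4   — De Morgan
    = ¬p3 ∨ p4   — absorption
Both reduce to ¬p3 ∨ p4, so they are equivalent.

Yes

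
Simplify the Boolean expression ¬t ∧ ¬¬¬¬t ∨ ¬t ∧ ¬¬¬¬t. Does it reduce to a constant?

False

¬t ∧ ¬¬¬¬t ∨ ¬t ∧ ¬¬¬¬t
= ¬t ∧ ¬¬¬¬t   — idempotence
= ¬t ∧ ¬¬t   — double negation
= ¬t ∧ t   — double negation
= False   — complement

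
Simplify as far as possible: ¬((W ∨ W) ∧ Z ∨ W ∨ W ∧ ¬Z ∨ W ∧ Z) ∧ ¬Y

¬W ∧ ¬Y

¬((W ∨ W) ∧ Z ∨ W ∨ W ∧ ¬Z ∨ W ∧ Z) ∧ ¬Y
= ¬((W ∨ W) ∧ Z ∨ W ∨ W) ∧ ¬Y   — distribution
= ¬(W ∨ W) ∧ ¬Y   — absorption
= ¬W ∧ ¬Y   — idempotence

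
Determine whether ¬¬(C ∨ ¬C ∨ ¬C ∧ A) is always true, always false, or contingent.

always true

¬¬(C ∨ ¬C ∨ ¬C ∧ A)
= C ∨ ¬C ∨ ¬C ∧ A   — double negation
= C ∨ ¬C   — absorption
= True   — complement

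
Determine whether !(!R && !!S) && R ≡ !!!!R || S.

No

E1: !(!R && !!S) && R
    = (R || !S) && R   (De Morgan)
    = R   (absorption)
E2: !!!!R || S
    = !!R || S   (double negation)
    = R || S   (double negation)
These differ: at R=0, S=1, E1 = 0 but E2 = 1.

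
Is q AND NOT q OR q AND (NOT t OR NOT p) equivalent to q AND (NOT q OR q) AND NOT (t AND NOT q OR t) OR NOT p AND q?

E1: q AND NOT q OR q AND (NOT t OR NOT p)
    = q AND (NOT t OR NOT p)   — complement / identity
E2: q AND (NOT q OR q) AND NOT (t AND NOT q OR t) OR NOT p AND q
    = q AND (NOT q OR q) AND NOT t OR NOT p AND q   — absorption
    = q AND NOT t OR NOT p AND q   — complement / identity
    = q AND (NOT t OR NOT p)   — distribution
Both reduce to q AND (NOT t OR NOT p), so they are equivalent.

Yes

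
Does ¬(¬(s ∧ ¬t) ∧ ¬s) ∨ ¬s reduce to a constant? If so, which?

¬(¬(s ∧ ¬t) ∧ ¬s) ∨ ¬s
= s ∧ ¬t ∨ s ∨ ¬s
= s ∨ ¬s
= True

yes, True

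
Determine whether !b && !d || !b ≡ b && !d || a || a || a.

No

E1: !b && !d || !b
    = !b
E2: b && !d || a || a || a
    = b && !d || a || a
    = b && !d || a
These differ: at a=1, b=1, d=0, E1 = 0 but E2 = 1.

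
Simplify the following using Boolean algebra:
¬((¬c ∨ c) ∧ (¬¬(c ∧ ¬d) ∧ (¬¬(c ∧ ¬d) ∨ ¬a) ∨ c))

¬((¬c ∨ c) ∧ (¬¬(c ∧ ¬d) ∧ (¬¬(c ∧ ¬d) ∨ ¬a) ∨ c))
= ¬((¬c ∨ c) ∧ (¬¬(c ∧ ¬d) ∨ c))
= ¬((¬c ∨ c) ∧ (c ∧ ¬d ∨ c))
= ¬(c ∧ ¬d ∨ c)
= ¬c

¬c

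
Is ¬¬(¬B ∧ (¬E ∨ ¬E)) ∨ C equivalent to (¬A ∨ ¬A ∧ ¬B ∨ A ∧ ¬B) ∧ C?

E1: ¬¬(¬B ∧ (¬E ∨ ¬E)) ∨ C
    = ¬B ∧ (¬E ∨ ¬E) ∨ C   [double negation]
    = ¬B ∧ ¬E ∨ C   [idempotence]
E2: (¬A ∨ ¬A ∧ ¬B ∨ A ∧ ¬B) ∧ C
    = (¬A ∨ ¬B) ∧ C   [distribution]
These differ: at A=0, B=0, C=0, E=0, E1 = 1 but E2 = 0.

No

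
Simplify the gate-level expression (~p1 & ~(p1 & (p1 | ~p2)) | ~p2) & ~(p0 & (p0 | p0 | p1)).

(~p1 | ~p2) & ~p0

(~p1 & ~(p1 & (p1 | ~p2)) | ~p2) & ~(p0 & (p0 | p0 | p1))
= (~p1 & ~p1 | ~p2) & ~(p0 & (p0 | p0 | p1))   — absorption
= (~p1 | ~p2) & ~(p0 & (p0 | p0 | p1))   — idempotence
= (~p1 | ~p2) & ~(p0 & (p0 | p1))   — idempotence
= (~p1 | ~p2) & ~p0   — absorption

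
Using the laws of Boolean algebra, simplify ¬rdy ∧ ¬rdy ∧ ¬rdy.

¬rdy

¬rdy ∧ ¬rdy ∧ ¬rdy
= ¬rdy ∧ ¬rdy   — idempotence
= ¬rdy   — idempotence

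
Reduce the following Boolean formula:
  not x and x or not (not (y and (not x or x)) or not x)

not x and x or not (not (y and (not x or x)) or not x)
= not x and x or not (not y or not x)
= not x and x or y and x
= y and x

y and x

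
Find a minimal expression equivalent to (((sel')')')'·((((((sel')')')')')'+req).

sel

(((sel')')')'·((((((sel')')')')')'+req)
= (((sel')')')'·((((sel')')')'+req)
= (((sel')')')'
= (sel')'
= sel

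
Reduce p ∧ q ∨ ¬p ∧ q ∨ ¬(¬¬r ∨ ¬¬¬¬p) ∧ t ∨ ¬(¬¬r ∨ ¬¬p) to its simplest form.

p ∧ q ∨ ¬p ∧ q ∨ ¬(¬¬r ∨ ¬¬¬¬p) ∧ t ∨ ¬(¬¬r ∨ ¬¬p)
= q ∨ ¬(¬¬r ∨ ¬¬¬¬p) ∧ t ∨ ¬(¬¬r ∨ ¬¬p)   — distribution
= q ∨ ¬(¬¬r ∨ ¬¬p) ∧ t ∨ ¬(¬¬r ∨ ¬¬p)   — double negation
= q ∨ ¬(¬¬r ∨ ¬¬p)   — absorption
= q ∨ ¬r ∧ ¬p   — De Morgan

q ∨ ¬r ∧ ¬p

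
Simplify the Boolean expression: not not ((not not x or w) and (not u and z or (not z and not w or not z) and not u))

(x or w) and not u

not not ((not not x or w) and (not u and z or (not z and not w or not z) and not u))
= not not ((not not x or w) and (not u and z or not z and not u))   (absorption)
= (not not x or w) and (not u and z or not z and not u)   (double negation)
= (not not x or w) and not u   (distribution)
= (x or w) and not u   (double negation)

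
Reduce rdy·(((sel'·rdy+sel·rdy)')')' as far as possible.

0

rdy·(((sel'·rdy+sel·rdy)')')'
= rdy·(sel'·rdy+sel·rdy)'   [double negation]
= rdy·rdy'   [distribution]
= 0   [complement]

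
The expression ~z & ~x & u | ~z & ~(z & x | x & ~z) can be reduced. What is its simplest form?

~z & ~x

~z & ~x & u | ~z & ~(z & x | x & ~z)
= ~z & ~x & u | ~z & ~x
= ~z & ~x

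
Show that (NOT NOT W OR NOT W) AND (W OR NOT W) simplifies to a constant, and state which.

TRUE

(NOT NOT W OR NOT W) AND (W OR NOT W)
= (W OR NOT W) AND (W OR NOT W)   [double negation]
= W OR NOT W   [idempotence]
= TRUE   [complement]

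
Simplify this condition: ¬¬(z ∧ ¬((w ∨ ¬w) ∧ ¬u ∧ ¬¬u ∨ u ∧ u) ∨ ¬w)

z ∧ ¬u ∨ ¬w

¬¬(z ∧ ¬((w ∨ ¬w) ∧ ¬u ∧ ¬¬u ∨ u ∧ u) ∨ ¬w)
= ¬¬(z ∧ ¬(¬u ∧ ¬¬u ∨ u ∧ u) ∨ ¬w)   [complement / identity]
= z ∧ ¬(¬u ∧ ¬¬u ∨ u ∧ u) ∨ ¬w   [double negation]
= z ∧ ¬(¬u ∧ u ∨ u ∧ u) ∨ ¬w   [double negation]
= z ∧ ¬u ∨ ¬w   [distribution]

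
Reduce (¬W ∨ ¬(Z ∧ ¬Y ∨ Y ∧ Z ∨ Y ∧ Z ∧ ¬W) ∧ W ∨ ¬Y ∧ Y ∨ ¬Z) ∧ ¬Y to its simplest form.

(¬W ∨ ¬Z) ∧ ¬Y

(¬W ∨ ¬(Z ∧ ¬Y ∨ Y ∧ Z ∨ Y ∧ Z ∧ ¬W) ∧ W ∨ ¬Y ∧ Y ∨ ¬Z) ∧ ¬Y
= (¬W ∨ ¬(Z ∧ ¬Y ∨ Y ∧ Z ∨ Y ∧ Z ∧ ¬W) ∧ W ∨ ¬Z) ∧ ¬Y   (complement / identity)
= (¬W ∨ ¬(Z ∧ ¬Y ∨ Y ∧ Z) ∧ W ∨ ¬Z) ∧ ¬Y   (absorption)
= (¬W ∨ ¬Z ∧ W ∨ ¬Z) ∧ ¬Y   (distribution)
= (¬W ∨ ¬Z) ∧ ¬Y   (absorption)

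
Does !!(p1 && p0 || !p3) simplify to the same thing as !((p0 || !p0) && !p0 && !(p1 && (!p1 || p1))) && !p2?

E1: !!(p1 && p0 || !p3)
    = p1 && p0 || !p3   — double negation
E2: !((p0 || !p0) && !p0 && !(p1 && (!p1 || p1))) && !p2
    = !(!p0 && !(p1 && (!p1 || p1))) && !p2   — complement / identity
    = (p0 || p1 && (!p1 || p1)) && !p2   — De Morgan
    = (p0 || p1) && !p2   — complement / identity
These differ: at p0=0, p1=0, p2=1, p3=0, E1 = 1 but E2 = 0.

No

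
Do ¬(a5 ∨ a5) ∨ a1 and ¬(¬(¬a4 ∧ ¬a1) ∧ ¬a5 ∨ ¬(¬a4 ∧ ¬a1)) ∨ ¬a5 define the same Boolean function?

E1: ¬(a5 ∨ a5) ∨ a1
    = ¬a5 ∨ a1   (idempotence)
E2: ¬(¬(¬a4 ∧ ¬a1) ∧ ¬a5 ∨ ¬(¬a4 ∧ ¬a1)) ∨ ¬a5
    = ¬¬(¬a4 ∧ ¬a1) ∨ ¬a5   (absorption)
    = ¬a4 ∧ ¬a1 ∨ ¬a5   (double negation)
These differ: at a1=1, a4=1, a5=1, E1 = 1 but E2 = 0.

No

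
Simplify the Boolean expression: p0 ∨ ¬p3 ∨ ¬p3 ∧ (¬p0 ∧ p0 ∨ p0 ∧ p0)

p0 ∨ ¬p3

p0 ∨ ¬p3 ∨ ¬p3 ∧ (¬p0 ∧ p0 ∨ p0 ∧ p0)
= p0 ∨ ¬p3 ∨ ¬p3 ∧ p0   (distribution)
= p0 ∨ ¬p3   (absorption)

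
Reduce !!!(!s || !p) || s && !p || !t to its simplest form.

!!!(!s || !p) || s && !p || !t
= !(!s || !p) || s && !p || !t   (double negation)
= s && p || s && !p || !t   (De Morgan)
= s || !t   (distribution)

s || !t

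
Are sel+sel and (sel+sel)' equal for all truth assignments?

No

E1: sel+sel
    = sel   [idempotence]
E2: (sel+sel)'
    = sel'   [idempotence]
These differ: at sel=0, E1 = 0 but E2 = 1.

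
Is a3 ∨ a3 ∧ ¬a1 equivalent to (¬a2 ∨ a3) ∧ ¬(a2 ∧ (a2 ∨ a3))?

No

E1: a3 ∨ a3 ∧ ¬a1
    = a3
E2: (¬a2 ∨ a3) ∧ ¬(a2 ∧ (a2 ∨ a3))
    = (¬a2 ∨ a3) ∧ ¬a2
    = ¬a2
These differ: at a1=0, a2=0, a3=0, E1 = 0 but E2 = 1.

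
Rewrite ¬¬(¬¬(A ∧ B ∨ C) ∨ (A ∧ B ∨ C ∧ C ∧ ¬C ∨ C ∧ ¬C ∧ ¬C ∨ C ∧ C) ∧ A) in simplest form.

¬¬(¬¬(A ∧ B ∨ C) ∨ (A ∧ B ∨ C ∧ C ∧ ¬C ∨ C ∧ ¬C ∧ ¬C ∨ C ∧ C) ∧ A)
= ¬¬(A ∧ B ∨ C ∨ (A ∧ B ∨ C ∧ C ∧ ¬C ∨ C ∧ ¬C ∧ ¬C ∨ C ∧ C) ∧ A)   (double negation)
= ¬¬(A ∧ B ∨ C ∨ (A ∧ B ∨ C ∧ ¬C ∨ C ∧ C) ∧ A)   (distribution)
= ¬¬(A ∧ B ∨ C ∨ (A ∧ B ∨ C) ∧ A)   (distribution)
= A ∧ B ∨ C ∨ (A ∧ B ∨ C) ∧ A   (double negation)
= A ∧ B ∨ C   (absorption)

A ∧ B ∨ C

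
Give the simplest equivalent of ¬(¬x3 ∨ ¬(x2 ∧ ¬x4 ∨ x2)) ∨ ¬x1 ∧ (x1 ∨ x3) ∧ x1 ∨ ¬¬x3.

¬(¬x3 ∨ ¬(x2 ∧ ¬x4 ∨ x2)) ∨ ¬x1 ∧ (x1 ∨ x3) ∧ x1 ∨ ¬¬x3
= ¬(¬x3 ∨ ¬x2) ∨ ¬x1 ∧ (x1 ∨ x3) ∧ x1 ∨ ¬¬x3   — absorption
= ¬(¬x3 ∨ ¬x2) ∨ ¬x1 ∧ x1 ∨ ¬¬x3   — absorption
= ¬(¬x3 ∨ ¬x2) ∨ ¬¬x3   — complement / identity
= ¬(¬x3 ∨ ¬x2) ∨ x3   — double negation
= x3 ∧ x2 ∨ x3   — De Morgan
= x3   — absorption

x3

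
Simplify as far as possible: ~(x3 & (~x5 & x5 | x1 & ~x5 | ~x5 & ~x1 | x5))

~(x3 & (~x5 & x5 | x1 & ~x5 | ~x5 & ~x1 | x5))
= ~(x3 & (~x5 & x5 | ~x5 | x5))   [distribution]
= ~(x3 & (~x5 | x5))   [complement / identity]
= ~x3   [complement / identity]

~x3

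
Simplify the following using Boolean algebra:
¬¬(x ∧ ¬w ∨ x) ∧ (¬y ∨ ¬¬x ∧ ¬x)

¬¬(x ∧ ¬w ∨ x) ∧ (¬y ∨ ¬¬x ∧ ¬x)
= ¬¬x ∧ (¬y ∨ ¬¬x ∧ ¬x)
= ¬¬x ∧ (¬y ∨ x ∧ ¬x)
= ¬¬x ∧ ¬y
= x ∧ ¬y

x ∧ ¬y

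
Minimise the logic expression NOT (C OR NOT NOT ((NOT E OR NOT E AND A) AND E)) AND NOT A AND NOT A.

NOT C AND NOT A

NOT (C OR NOT NOT ((NOT E OR NOT E AND A) AND E)) AND NOT A AND NOT A
= NOT (C OR (NOT E OR NOT E AND A) AND E) AND NOT A AND NOT A   [double negation]
= NOT (C OR NOT E AND E) AND NOT A AND NOT A   [absorption]
= NOT C AND NOT A AND NOT A   [complement / identity]
= NOT C AND NOT A   [idempotence]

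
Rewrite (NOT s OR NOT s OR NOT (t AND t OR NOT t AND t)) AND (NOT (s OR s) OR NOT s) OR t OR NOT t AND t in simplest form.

(NOT s OR NOT s OR NOT (t AND t OR NOT t AND t)) AND (NOT (s OR s) OR NOT s) OR t OR NOT t AND t
= (NOT s OR NOT s OR NOT (t AND t OR NOT t AND t)) AND (NOT s OR NOT s) OR t OR NOT t AND t   [idempotence]
= (NOT s OR NOT s OR NOT t) AND (NOT s OR NOT s) OR t OR NOT t AND t   [distribution]
= (NOT s OR NOT s OR NOT t) AND (NOT s OR NOT s) OR t   [complement / identity]
= NOT s OR NOT s OR t   [absorption]
= NOT s OR t   [idempotence]

NOT s OR t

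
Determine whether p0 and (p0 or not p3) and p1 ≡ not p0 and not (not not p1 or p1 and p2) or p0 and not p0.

No

E1: p0 and (p0 or not p3) and p1
    = p0 and p1   — absorption
E2: not p0 and not (not not p1 or p1 and p2) or p0 and not p0
    = not p0 and not (not not p1 or p1 and p2)   — complement / identity
    = not p0 and not (p1 or p1 and p2)   — double negation
    = not p0 and not p1   — absorption
These differ: at p0=1, p1=1, p2=0, p3=0, E1 = 1 but E2 = 0.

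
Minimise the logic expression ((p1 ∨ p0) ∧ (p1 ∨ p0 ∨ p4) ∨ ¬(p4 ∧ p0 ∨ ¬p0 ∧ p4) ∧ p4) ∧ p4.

(p1 ∨ p0) ∧ p4

((p1 ∨ p0) ∧ (p1 ∨ p0 ∨ p4) ∨ ¬(p4 ∧ p0 ∨ ¬p0 ∧ p4) ∧ p4) ∧ p4
= ((p1 ∨ p0) ∧ (p1 ∨ p0 ∨ p4) ∨ ¬p4 ∧ p4) ∧ p4   — distribution
= (p1 ∨ p0 ∨ ¬p4 ∧ p4) ∧ p4   — absorption
= (p1 ∨ p0) ∧ p4   — complement / identity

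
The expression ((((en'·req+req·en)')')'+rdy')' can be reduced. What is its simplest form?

((((en'·req+req·en)')')'+rdy')'
= (((req')')'+rdy')'
= (req'+rdy')'
= req·rdy

req·rdy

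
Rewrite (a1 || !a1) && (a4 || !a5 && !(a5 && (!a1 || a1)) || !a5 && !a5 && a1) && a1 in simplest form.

(a1 || !a1) && (a4 || !a5 && !(a5 && (!a1 || a1)) || !a5 && !a5 && a1) && a1
= (a1 || !a1) && (a4 || !a5 && !a5 || !a5 && !a5 && a1) && a1   [complement / identity]
= (a1 || !a1) && (a4 || !a5 && !a5) && a1   [absorption]
= (a4 || !a5 && !a5) && a1   [complement / identity]
= (a4 || !a5) && a1   [idempotence]

(a4 || !a5) && a1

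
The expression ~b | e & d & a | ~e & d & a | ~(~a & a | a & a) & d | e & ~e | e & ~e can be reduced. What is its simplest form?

~b | e & d & a | ~e & d & a | ~(~a & a | a & a) & d | e & ~e | e & ~e
= ~b | d & a | ~(~a & a | a & a) & d | e & ~e | e & ~e   [distribution]
= ~b | d & a | ~(~a & a | a & a) & d | e & ~e   [idempotence]
= ~b | d & a | ~a & d | e & ~e   [distribution]
= ~b | d | e & ~e   [distribution]
= ~b | d   [complement / identity]

~b | d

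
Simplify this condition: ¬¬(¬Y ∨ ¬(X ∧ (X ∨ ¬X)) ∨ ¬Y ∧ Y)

¬¬(¬Y ∨ ¬(X ∧ (X ∨ ¬X)) ∨ ¬Y ∧ Y)
= ¬¬(¬Y ∨ ¬X ∨ ¬Y ∧ Y)   [complement / identity]
= ¬¬(¬Y ∨ ¬X)   [complement / identity]
= ¬Y ∨ ¬X   [double negation]

¬Y ∨ ¬X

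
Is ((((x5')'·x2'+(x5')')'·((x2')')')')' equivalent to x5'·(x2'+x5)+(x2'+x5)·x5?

E1: ((((x5')'·x2'+(x5')')'·((x2')')')')'
    = ((x5')'·x2'+(x5')'+(x2')')'   [De Morgan]
    = ((x5')'+(x2')')'   [absorption]
    = x5'·x2'   [De Morgan]
E2: x5'·(x2'+x5)+(x2'+x5)·x5
    = x2'+x5   [distribution]
These differ: at x2=0, x5=1, E1 = 0 but E2 = 1.

No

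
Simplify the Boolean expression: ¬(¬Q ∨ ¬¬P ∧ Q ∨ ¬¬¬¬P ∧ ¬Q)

¬(¬Q ∨ ¬¬P ∧ Q ∨ ¬¬¬¬P ∧ ¬Q)
= ¬(¬Q ∨ ¬¬P ∧ Q ∨ ¬¬P ∧ ¬Q)   (double negation)
= ¬(¬Q ∨ ¬¬P)   (distribution)
= Q ∧ ¬P   (De Morgan)

Q ∧ ¬P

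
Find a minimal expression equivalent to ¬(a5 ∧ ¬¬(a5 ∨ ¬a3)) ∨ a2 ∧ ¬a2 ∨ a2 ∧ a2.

¬a5 ∨ a2

¬(a5 ∧ ¬¬(a5 ∨ ¬a3)) ∨ a2 ∧ ¬a2 ∨ a2 ∧ a2
= ¬(a5 ∧ ¬¬(a5 ∨ ¬a3)) ∨ a2
= ¬(a5 ∧ (a5 ∨ ¬a3)) ∨ a2
= ¬a5 ∨ a2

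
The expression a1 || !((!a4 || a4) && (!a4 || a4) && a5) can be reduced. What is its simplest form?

a1 || !((!a4 || a4) && (!a4 || a4) && a5)
= a1 || !((!a4 || a4) && a5)
= a1 || !a5

a1 || !a5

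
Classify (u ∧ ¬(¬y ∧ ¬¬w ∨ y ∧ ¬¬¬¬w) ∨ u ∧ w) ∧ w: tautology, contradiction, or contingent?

(u ∧ ¬(¬y ∧ ¬¬w ∨ y ∧ ¬¬¬¬w) ∨ u ∧ w) ∧ w
= (u ∧ ¬(¬y ∧ ¬¬w ∨ y ∧ ¬¬w) ∨ u ∧ w) ∧ w   — double negation
= (u ∧ ¬¬¬w ∨ u ∧ w) ∧ w   — distribution
= (u ∧ ¬w ∨ u ∧ w) ∧ w   — double negation
= u ∧ w   — distribution
This depends on u, w, so it is not a constant.

contingent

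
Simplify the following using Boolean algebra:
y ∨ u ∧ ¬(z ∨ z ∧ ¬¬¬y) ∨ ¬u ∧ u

y ∨ u ∧ ¬z

y ∨ u ∧ ¬(z ∨ z ∧ ¬¬¬y) ∨ ¬u ∧ u
= y ∨ u ∧ ¬(z ∨ z ∧ ¬¬¬y)   [complement / identity]
= y ∨ u ∧ ¬(z ∨ z ∧ ¬y)   [double negation]
= y ∨ u ∧ ¬z   [absorption]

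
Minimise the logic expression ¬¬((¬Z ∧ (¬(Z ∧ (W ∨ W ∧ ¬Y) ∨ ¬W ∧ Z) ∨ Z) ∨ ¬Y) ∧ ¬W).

¬¬((¬Z ∧ (¬(Z ∧ (W ∨ W ∧ ¬Y) ∨ ¬W ∧ Z) ∨ Z) ∨ ¬Y) ∧ ¬W)
= ¬¬((¬Z ∧ (¬(Z ∧ W ∨ ¬W ∧ Z) ∨ Z) ∨ ¬Y) ∧ ¬W)   (absorption)
= ¬¬((¬Z ∧ (¬Z ∨ Z) ∨ ¬Y) ∧ ¬W)   (distribution)
= ¬¬((¬Z ∨ ¬Y) ∧ ¬W)   (complement / identity)
= (¬Z ∨ ¬Y) ∧ ¬W   (double negation)

(¬Z ∨ ¬Y) ∧ ¬W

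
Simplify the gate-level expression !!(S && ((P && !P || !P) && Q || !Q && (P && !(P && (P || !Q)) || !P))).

!!(S && ((P && !P || !P) && Q || !Q && (P && !(P && (P || !Q)) || !P)))
= !!(S && ((P && !P || !P) && Q || !Q && (P && !P || !P)))   [absorption]
= !!(S && (P && !P || !P))   [distribution]
= !!(S && !P)   [complement / identity]
= S && !P   [double negation]

S && !P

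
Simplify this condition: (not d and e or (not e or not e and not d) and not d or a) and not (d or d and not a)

not d

(not d and e or (not e or not e and not d) and not d or a) and not (d or d and not a)
= (not d and e or (not e or not e and not d) and not d or a) and not d   [absorption]
= (not d and e or not e and not d or a) and not d   [absorption]
= (not d or a) and not d   [distribution]
= not d   [absorption]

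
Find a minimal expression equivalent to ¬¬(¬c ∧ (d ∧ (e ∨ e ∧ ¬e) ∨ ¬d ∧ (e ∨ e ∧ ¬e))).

¬c ∧ e

¬¬(¬c ∧ (d ∧ (e ∨ e ∧ ¬e) ∨ ¬d ∧ (e ∨ e ∧ ¬e)))
= ¬¬(¬c ∧ (e ∨ e ∧ ¬e))
= ¬¬(¬c ∧ e)
= ¬c ∧ e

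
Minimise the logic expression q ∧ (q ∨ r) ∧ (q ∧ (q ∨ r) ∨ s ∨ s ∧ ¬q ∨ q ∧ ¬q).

q

q ∧ (q ∨ r) ∧ (q ∧ (q ∨ r) ∨ s ∨ s ∧ ¬q ∨ q ∧ ¬q)
= q ∧ (q ∨ r) ∧ (q ∧ (q ∨ r) ∨ s ∨ q ∧ ¬q)   — absorption
= q ∧ (q ∨ r) ∧ (q ∧ (q ∨ r) ∨ s)   — complement / identity
= q ∧ (q ∨ r)   — absorption
= q   — absorption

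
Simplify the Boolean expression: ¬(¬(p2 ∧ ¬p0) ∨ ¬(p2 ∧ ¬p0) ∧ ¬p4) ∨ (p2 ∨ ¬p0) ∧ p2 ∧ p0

¬(¬(p2 ∧ ¬p0) ∨ ¬(p2 ∧ ¬p0) ∧ ¬p4) ∨ (p2 ∨ ¬p0) ∧ p2 ∧ p0
= ¬(¬(p2 ∧ ¬p0) ∨ ¬(p2 ∧ ¬p0) ∧ ¬p4) ∨ p2 ∧ p0   (absorption)
= ¬¬(p2 ∧ ¬p0) ∨ p2 ∧ p0   (absorption)
= p2 ∧ ¬p0 ∨ p2 ∧ p0   (double negation)
= p2   (distribution)

p2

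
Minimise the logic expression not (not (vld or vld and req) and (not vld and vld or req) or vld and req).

not (not (vld or vld and req) and (not vld and vld or req) or vld and req)
= not (not vld and (not vld and vld or req) or vld and req)   (absorption)
= not (not vld and req or vld and req)   (complement / identity)
= not req   (distribution)

not req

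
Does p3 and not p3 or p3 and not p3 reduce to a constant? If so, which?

yes, False

p3 and not p3 or p3 and not p3
= p3 and not p3   (complement / identity)
= False   (complement)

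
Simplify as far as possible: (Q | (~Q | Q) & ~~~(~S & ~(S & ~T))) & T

(Q | S) & T

(Q | (~Q | Q) & ~~~(~S & ~(S & ~T))) & T
= (Q | (~Q | Q) & ~~(S | S & ~T)) & T   — De Morgan
= (Q | (~Q | Q) & ~~S) & T   — absorption
= (Q | ~~S) & T   — complement / identity
= (Q | S) & T   — double negation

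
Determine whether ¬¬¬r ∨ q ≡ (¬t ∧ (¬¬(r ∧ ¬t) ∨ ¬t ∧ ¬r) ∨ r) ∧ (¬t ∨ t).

No

E1: ¬¬¬r ∨ q
    = ¬r ∨ q   — double negation
E2: (¬t ∧ (¬¬(r ∧ ¬t) ∨ ¬t ∧ ¬r) ∨ r) ∧ (¬t ∨ t)
    = ¬t ∧ (¬¬(r ∧ ¬t) ∨ ¬t ∧ ¬r) ∨ r   — complement / identity
    = ¬t ∧ (r ∧ ¬t ∨ ¬t ∧ ¬r) ∨ r   — double negation
    = ¬t ∧ ¬t ∨ r   — distribution
    = ¬t ∨ r   — idempotence
These differ: at q=0, r=0, t=1, E1 = 1 but E2 = 0.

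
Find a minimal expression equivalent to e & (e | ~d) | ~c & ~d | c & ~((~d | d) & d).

e | ~d

e & (e | ~d) | ~c & ~d | c & ~((~d | d) & d)
= e & (e | ~d) | ~c & ~d | c & ~d   — complement / identity
= e & (e | ~d) | ~d   — distribution
= e | ~d   — absorption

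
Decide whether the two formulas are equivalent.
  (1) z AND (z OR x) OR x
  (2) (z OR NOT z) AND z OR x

E1: z AND (z OR x) OR x
    = z OR x   — absorption
E2: (z OR NOT z) AND z OR x
    = z OR x   — complement / identity
Both reduce to z OR x, so they are equivalent.

Yes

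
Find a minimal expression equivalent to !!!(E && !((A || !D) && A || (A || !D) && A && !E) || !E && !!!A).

!!!(E && !((A || !D) && A || (A || !D) && A && !E) || !E && !!!A)
= !!!(E && !((A || !D) && A) || !E && !!!A)   (absorption)
= !!!(E && !((A || !D) && A) || !E && !A)   (double negation)
= !!!(E && !A || !E && !A)   (absorption)
= !!!!A   (distribution)
= !!A   (double negation)
= A   (double negation)

A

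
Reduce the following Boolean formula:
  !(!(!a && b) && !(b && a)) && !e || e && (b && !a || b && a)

b

!(!(!a && b) && !(b && a)) && !e || e && (b && !a || b && a)
= (!a && b || b && a) && !e || e && (b && !a || b && a)   [De Morgan]
= b && !e || e && (b && !a || b && a)   [distribution]
= b && !e || e && b   [distribution]
= b   [distribution]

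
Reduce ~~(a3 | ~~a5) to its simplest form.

~~(a3 | ~~a5)
= a3 | ~~a5
= a3 | a5

a3 | a5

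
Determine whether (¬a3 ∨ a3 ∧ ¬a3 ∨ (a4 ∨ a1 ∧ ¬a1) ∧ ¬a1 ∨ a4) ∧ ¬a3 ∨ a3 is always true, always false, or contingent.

(¬a3 ∨ a3 ∧ ¬a3 ∨ (a4 ∨ a1 ∧ ¬a1) ∧ ¬a1 ∨ a4) ∧ ¬a3 ∨ a3
= (¬a3 ∨ (a4 ∨ a1 ∧ ¬a1) ∧ ¬a1 ∨ a4) ∧ ¬a3 ∨ a3   — complement / identity
= (¬a3 ∨ a4 ∧ ¬a1 ∨ a4) ∧ ¬a3 ∨ a3   — complement / identity
= (¬a3 ∨ a4) ∧ ¬a3 ∨ a3   — absorption
= ¬a3 ∨ a3   — absorption
= True   — complement

always true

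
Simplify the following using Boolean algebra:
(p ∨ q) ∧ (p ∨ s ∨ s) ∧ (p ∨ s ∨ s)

(p ∨ q) ∧ (p ∨ s ∨ s) ∧ (p ∨ s ∨ s)
= (p ∨ q) ∧ (p ∨ s ∨ s)   [idempotence]
= q ∧ (s ∨ s) ∨ p   [distribution]
= q ∧ s ∨ p   [idempotence]

q ∧ s ∨ p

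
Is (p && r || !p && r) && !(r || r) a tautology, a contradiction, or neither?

contradiction

(p && r || !p && r) && !(r || r)
= (p && r || !p && r) && !r   (idempotence)
= r && !r   (distribution)
= false   (complement)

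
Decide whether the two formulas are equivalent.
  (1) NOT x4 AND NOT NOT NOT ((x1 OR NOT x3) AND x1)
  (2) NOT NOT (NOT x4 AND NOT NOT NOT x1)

E1: NOT x4 AND NOT NOT NOT ((x1 OR NOT x3) AND x1)
    = NOT x4 AND NOT ((x1 OR NOT x3) AND x1)   — double negation
    = NOT x4 AND NOT x1   — absorption
E2: NOT NOT (NOT x4 AND NOT NOT NOT x1)
    = NOT x4 AND NOT NOT NOT x1   — double negation
    = NOT x4 AND NOT x1   — double negation
Both reduce to NOT x4 AND NOT x1, so they are equivalent.

Yes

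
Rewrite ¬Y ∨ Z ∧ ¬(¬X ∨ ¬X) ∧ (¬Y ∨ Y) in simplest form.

¬Y ∨ Z ∧ X

¬Y ∨ Z ∧ ¬(¬X ∨ ¬X) ∧ (¬Y ∨ Y)
= ¬Y ∨ Z ∧ ¬(¬X ∨ ¬X)   (complement / identity)
= ¬Y ∨ Z ∧ X ∧ X   (De Morgan)
= ¬Y ∨ Z ∧ X   (idempotence)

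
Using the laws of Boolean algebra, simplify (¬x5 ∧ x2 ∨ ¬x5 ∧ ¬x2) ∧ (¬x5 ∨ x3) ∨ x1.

(¬x5 ∧ x2 ∨ ¬x5 ∧ ¬x2) ∧ (¬x5 ∨ x3) ∨ x1
= ¬x5 ∧ (¬x5 ∨ x3) ∨ x1
= ¬x5 ∨ x1

¬x5 ∨ x1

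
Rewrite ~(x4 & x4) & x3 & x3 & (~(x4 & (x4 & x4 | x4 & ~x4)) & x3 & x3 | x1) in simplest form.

~(x4 & x4) & x3 & x3 & (~(x4 & (x4 & x4 | x4 & ~x4)) & x3 & x3 | x1)
= ~(x4 & x4) & x3 & x3 & (~(x4 & x4) & x3 & x3 | x1)   — distribution
= ~(x4 & x4) & x3 & x3   — absorption
= ~(x4 & x4) & x3   — idempotence
= ~x4 & x3   — idempotence

~x4 & x3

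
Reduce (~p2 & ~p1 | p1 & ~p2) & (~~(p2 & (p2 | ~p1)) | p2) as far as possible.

(~p2 & ~p1 | p1 & ~p2) & (~~(p2 & (p2 | ~p1)) | p2)
= (~p2 & ~p1 | p1 & ~p2) & (p2 & (p2 | ~p1) | p2)   (double negation)
= ~p2 & (p2 & (p2 | ~p1) | p2)   (distribution)
= ~p2 & (p2 | p2)   (absorption)
= ~p2 & p2   (idempotence)
= 0   (complement)

0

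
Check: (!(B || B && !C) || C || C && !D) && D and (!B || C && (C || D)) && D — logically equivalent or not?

Yes

E1: (!(B || B && !C) || C || C && !D) && D
    = (!(B || B && !C) || C) && D   [absorption]
    = (!B || C) && D   [absorption]
E2: (!B || C && (C || D)) && D
    = (!B || C) && D   [absorption]
Both reduce to (!B || C) && D, so they are equivalent.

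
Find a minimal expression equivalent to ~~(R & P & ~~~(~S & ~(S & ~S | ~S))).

~~(R & P & ~~~(~S & ~(S & ~S | ~S)))
= ~~(R & P & ~(~S & ~(S & ~S | ~S)))
= ~~(R & P & ~(~S & ~~S))
= ~~(R & P & (S | ~S))
= ~~(R & P)
= R & P

R & P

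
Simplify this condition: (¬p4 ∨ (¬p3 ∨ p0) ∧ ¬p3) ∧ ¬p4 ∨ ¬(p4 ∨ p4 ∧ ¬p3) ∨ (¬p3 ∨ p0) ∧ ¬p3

(¬p4 ∨ (¬p3 ∨ p0) ∧ ¬p3) ∧ ¬p4 ∨ ¬(p4 ∨ p4 ∧ ¬p3) ∨ (¬p3 ∨ p0) ∧ ¬p3
= (¬p4 ∨ (¬p3 ∨ p0) ∧ ¬p3) ∧ ¬p4 ∨ ¬p4 ∨ (¬p3 ∨ p0) ∧ ¬p3   [absorption]
= ¬p4 ∨ (¬p3 ∨ p0) ∧ ¬p3   [absorption]
= ¬p4 ∨ ¬p3   [absorption]

¬p4 ∨ ¬p3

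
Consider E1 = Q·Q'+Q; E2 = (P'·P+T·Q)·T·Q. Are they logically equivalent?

No

E1: Q·Q'+Q
    = Q   — complement / identity
E2: (P'·P+T·Q)·T·Q
    = T·Q·T·Q   — complement / identity
    = T·Q   — idempotence
These differ: at P=0, Q=1, T=0, E1 = 1 but E2 = 0.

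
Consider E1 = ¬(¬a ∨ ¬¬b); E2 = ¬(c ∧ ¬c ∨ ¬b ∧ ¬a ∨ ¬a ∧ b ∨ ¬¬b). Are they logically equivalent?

E1: ¬(¬a ∨ ¬¬b)
    = a ∧ ¬b   (De Morgan)
E2: ¬(c ∧ ¬c ∨ ¬b ∧ ¬a ∨ ¬a ∧ b ∨ ¬¬b)
    = ¬(¬b ∧ ¬a ∨ ¬a ∧ b ∨ ¬¬b)   (complement / identity)
    = ¬(¬a ∨ ¬¬b)   (distribution)
    = a ∧ ¬b   (De Morgan)
Both reduce to a ∧ ¬b, so they are equivalent.

Yes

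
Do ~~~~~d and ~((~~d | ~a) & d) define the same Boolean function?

Yes

E1: ~~~~~d
    = ~~~d
    = ~d
E2: ~((~~d | ~a) & d)
    = ~((d | ~a) & d)
    = ~d
Both reduce to ~d, so they are equivalent.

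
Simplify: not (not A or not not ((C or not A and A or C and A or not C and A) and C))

A and not C

not (not A or not not ((C or not A and A or C and A or not C and A) and C))
= not (not A or not not ((C or C and A or not C and A) and C))
= A and not ((C or C and A or not C and A) and C)
= A and not ((C or A) and C)
= A and not C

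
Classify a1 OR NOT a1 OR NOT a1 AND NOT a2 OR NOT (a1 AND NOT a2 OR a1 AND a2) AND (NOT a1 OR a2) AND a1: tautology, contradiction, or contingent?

tautology

a1 OR NOT a1 OR NOT a1 AND NOT a2 OR NOT (a1 AND NOT a2 OR a1 AND a2) AND (NOT a1 OR a2) AND a1
= a1 OR NOT a1 OR NOT a1 AND NOT a2 OR NOT a1 AND (NOT a1 OR a2) AND a1   — distribution
= a1 OR NOT a1 OR NOT a1 AND NOT a2 OR NOT a1 AND a1   — absorption
= a1 OR NOT a1 OR NOT a1 AND a1   — absorption
= a1 OR NOT a1   — complement / identity
= TRUE   — complement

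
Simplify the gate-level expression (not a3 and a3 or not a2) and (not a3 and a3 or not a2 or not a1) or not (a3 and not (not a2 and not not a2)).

not a2 or not a3

(not a3 and a3 or not a2) and (not a3 and a3 or not a2 or not a1) or not (a3 and not (not a2 and not not a2))
= not a3 and a3 or not a2 or not (a3 and not (not a2 and not not a2))   [absorption]
= not a2 or not (a3 and not (not a2 and not not a2))   [complement / identity]
= not a2 or not (a3 and (a2 or not a2))   [De Morgan]
= not a2 or not a3   [complement / identity]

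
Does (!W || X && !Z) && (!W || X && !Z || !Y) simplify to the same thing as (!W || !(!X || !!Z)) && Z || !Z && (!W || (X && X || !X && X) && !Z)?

Yes

E1: (!W || X && !Z) && (!W || X && !Z || !Y)
    = !W || X && !Z   [absorption]
E2: (!W || !(!X || !!Z)) && Z || !Z && (!W || (X && X || !X && X) && !Z)
    = (!W || X && !Z) && Z || !Z && (!W || (X && X || !X && X) && !Z)   [De Morgan]
    = (!W || X && !Z) && Z || !Z && (!W || X && !Z)   [distribution]
    = !W || X && !Z   [distribution]
Both reduce to !W || X && !Z, so they are equivalent.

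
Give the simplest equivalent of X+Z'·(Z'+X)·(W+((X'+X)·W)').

X+Z'·(Z'+X)·(W+((X'+X)·W)')
= X+Z'·(Z'+X)·(W+W')   [complement / identity]
= X+Z'·(Z'+X)   [complement / identity]
= X+Z'   [absorption]

X+Z'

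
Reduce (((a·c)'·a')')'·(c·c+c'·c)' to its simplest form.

a'·c'

(((a·c)'·a')')'·(c·c+c'·c)'
= (((a·c)'·a')')'·c'   (distribution)
= (a·c+a)'·c'   (De Morgan)
= a'·c'   (absorption)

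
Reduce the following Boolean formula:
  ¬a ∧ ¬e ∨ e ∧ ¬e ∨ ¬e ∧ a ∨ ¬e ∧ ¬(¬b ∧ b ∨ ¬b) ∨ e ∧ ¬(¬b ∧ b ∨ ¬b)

¬a ∧ ¬e ∨ e ∧ ¬e ∨ ¬e ∧ a ∨ ¬e ∧ ¬(¬b ∧ b ∨ ¬b) ∨ e ∧ ¬(¬b ∧ b ∨ ¬b)
= ¬a ∧ ¬e ∨ e ∧ ¬e ∨ ¬e ∧ a ∨ ¬(¬b ∧ b ∨ ¬b)   (distribution)
= ¬a ∧ ¬e ∨ ¬e ∧ a ∨ ¬(¬b ∧ b ∨ ¬b)   (complement / identity)
= ¬a ∧ ¬e ∨ ¬e ∧ a ∨ ¬¬b   (complement / identity)
= ¬e ∨ ¬¬b   (distribution)
= ¬e ∨ b   (double negation)

¬e ∨ b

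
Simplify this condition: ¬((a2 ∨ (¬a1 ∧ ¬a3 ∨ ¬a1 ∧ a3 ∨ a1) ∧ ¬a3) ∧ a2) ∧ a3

¬a2 ∧ a3

¬((a2 ∨ (¬a1 ∧ ¬a3 ∨ ¬a1 ∧ a3 ∨ a1) ∧ ¬a3) ∧ a2) ∧ a3
= ¬((a2 ∨ (¬a1 ∨ a1) ∧ ¬a3) ∧ a2) ∧ a3   (distribution)
= ¬((a2 ∨ ¬a3) ∧ a2) ∧ a3   (complement / identity)
= ¬a2 ∧ a3   (absorption)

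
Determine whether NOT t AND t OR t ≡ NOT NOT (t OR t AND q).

Yes

E1: NOT t AND t OR t
    = t   [complement / identity]
E2: NOT NOT (t OR t AND q)
    = t OR t AND q   [double negation]
    = t   [absorption]
Both reduce to t, so they are equivalent.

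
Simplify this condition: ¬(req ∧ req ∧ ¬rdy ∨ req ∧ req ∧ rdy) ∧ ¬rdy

¬(req ∧ req ∧ ¬rdy ∨ req ∧ req ∧ rdy) ∧ ¬rdy
= ¬(req ∧ req) ∧ ¬rdy
= ¬req ∧ ¬rdy

¬req ∧ ¬rdy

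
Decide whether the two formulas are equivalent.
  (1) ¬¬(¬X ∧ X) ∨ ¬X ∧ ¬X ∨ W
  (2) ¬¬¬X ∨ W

Yes

E1: ¬¬(¬X ∧ X) ∨ ¬X ∧ ¬X ∨ W
    = ¬X ∧ X ∨ ¬X ∧ ¬X ∨ W   [double negation]
    = ¬X ∨ W   [distribution]
E2: ¬¬¬X ∨ W
    = ¬X ∨ W   [double negation]
Both reduce to ¬X ∨ W, so they are equivalent.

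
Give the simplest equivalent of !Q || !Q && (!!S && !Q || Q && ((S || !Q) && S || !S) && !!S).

!Q || !Q && (!!S && !Q || Q && ((S || !Q) && S || !S) && !!S)
= !Q || !Q && (!!S && !Q || Q && (S || !S) && !!S)   — absorption
= !Q || !Q && (!!S && !Q || Q && !!S)   — complement / identity
= !Q || !Q && !!S   — distribution
= !Q || !Q && S   — double negation
= !Q   — absorption

!Q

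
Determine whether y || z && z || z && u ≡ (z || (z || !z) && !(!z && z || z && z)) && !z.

E1: y || z && z || z && u
    = y || (z || u) && z   [distribution]
    = y || z   [absorption]
E2: (z || (z || !z) && !(!z && z || z && z)) && !z
    = (z || (z || !z) && !z) && !z   [distribution]
    = (z || !z) && !z   [complement / identity]
    = !z   [complement / identity]
These differ: at u=0, y=0, z=1, E1 = 1 but E2 = 0.

No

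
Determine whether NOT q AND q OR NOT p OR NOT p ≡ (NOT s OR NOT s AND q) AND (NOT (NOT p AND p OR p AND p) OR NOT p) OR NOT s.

E1: NOT q AND q OR NOT p OR NOT p
    = NOT p OR NOT p   [complement / identity]
    = NOT p   [idempotence]
E2: (NOT s OR NOT s AND q) AND (NOT (NOT p AND p OR p AND p) OR NOT p) OR NOT s
    = (NOT s OR NOT s AND q) AND (NOT p OR NOT p) OR NOT s   [distribution]
    = (NOT s OR NOT s AND q) AND NOT p OR NOT s   [idempotence]
    = NOT s AND NOT p OR NOT s   [absorption]
    = NOT s   [absorption]
These differ: at p=0, q=0, s=1, E1 = 1 but E2 = 0.

No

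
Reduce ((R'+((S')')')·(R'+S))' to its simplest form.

((R'+((S')')')·(R'+S))'
= ((R'+S')·(R'+S))'
= (S'·S+R')'
= (R')'
= R

R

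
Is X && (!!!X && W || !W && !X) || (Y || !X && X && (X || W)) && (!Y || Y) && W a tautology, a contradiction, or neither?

X && (!!!X && W || !W && !X) || (Y || !X && X && (X || W)) && (!Y || Y) && W
= X && (!!!X && W || !W && !X) || (Y || !X && X) && (!Y || Y) && W
= X && (!!!X && W || !W && !X) || Y && (!Y || Y) && W
= X && (!X && W || !W && !X) || Y && (!Y || Y) && W
= X && !X || Y && (!Y || Y) && W
= X && !X || Y && W
= Y && W
This depends on W, Y, so it is not a constant.

neither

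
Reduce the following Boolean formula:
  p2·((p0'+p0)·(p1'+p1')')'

p2·((p0'+p0)·(p1'+p1')')'
= p2·((p1'+p1')')'   — complement / identity
= p2·(p1'+p1')   — double negation
= p2·p1'   — idempotence

p2·p1'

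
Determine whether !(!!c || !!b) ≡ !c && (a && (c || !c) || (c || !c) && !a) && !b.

E1: !(!!c || !!b)
    = !c && !b   [De Morgan]
E2: !c && (a && (c || !c) || (c || !c) && !a) && !b
    = !c && (c || !c) && !b   [distribution]
    = !c && !b   [complement / identity]
Both reduce to !c && !b, so they are equivalent.

Yes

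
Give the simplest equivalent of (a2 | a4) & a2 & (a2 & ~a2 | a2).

a2

(a2 | a4) & a2 & (a2 & ~a2 | a2)
= (a2 | a4) & a2 & a2   — complement / identity
= (a2 | a4) & a2   — idempotence
= a2   — absorption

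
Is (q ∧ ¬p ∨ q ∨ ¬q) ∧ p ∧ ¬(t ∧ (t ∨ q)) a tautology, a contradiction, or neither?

neither

(q ∧ ¬p ∨ q ∨ ¬q) ∧ p ∧ ¬(t ∧ (t ∨ q))
= (q ∨ ¬q) ∧ p ∧ ¬(t ∧ (t ∨ q))
= p ∧ ¬(t ∧ (t ∨ q))
= p ∧ ¬t
This depends on p, t, so it is not a constant.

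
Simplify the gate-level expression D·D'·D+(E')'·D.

D·D'·D+(E')'·D
= D·(D·D'+(E')')   (distribution)
= D·(E')'   (complement / identity)
= D·E   (double negation)

D·E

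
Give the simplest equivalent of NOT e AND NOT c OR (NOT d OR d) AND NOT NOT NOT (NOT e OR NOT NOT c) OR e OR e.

NOT e AND NOT c OR (NOT d OR d) AND NOT NOT NOT (NOT e OR NOT NOT c) OR e OR e
= NOT e AND NOT c OR (NOT d OR d) AND NOT (NOT e OR NOT NOT c) OR e OR e   [double negation]
= NOT e AND NOT c OR NOT (NOT e OR NOT NOT c) OR e OR e   [complement / identity]
= NOT e AND NOT c OR e AND NOT c OR e OR e   [De Morgan]
= NOT c OR e OR e   [distribution]
= NOT c OR e   [idempotence]

NOT c OR e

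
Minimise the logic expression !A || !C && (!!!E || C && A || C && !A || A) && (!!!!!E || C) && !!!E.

!A || !C && (!!!E || C && A || C && !A || A) && (!!!!!E || C) && !!!E
= !A || !C && (!!!E || C && A || C && !A || A) && (!!!E || C) && !!!E   (double negation)
= !A || !C && (!!!E || C || A) && (!!!E || C) && !!!E   (distribution)
= !A || !C && (!!!E || C) && !!!E   (absorption)
= !A || !C && !!!E   (absorption)
= !A || !C && !E   (double negation)

!A || !C && !E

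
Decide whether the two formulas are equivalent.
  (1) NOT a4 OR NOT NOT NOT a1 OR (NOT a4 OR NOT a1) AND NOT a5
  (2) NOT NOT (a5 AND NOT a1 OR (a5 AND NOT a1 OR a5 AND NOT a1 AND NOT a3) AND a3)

E1: NOT a4 OR NOT NOT NOT a1 OR (NOT a4 OR NOT a1) AND NOT a5
    = NOT a4 OR NOT a1 OR (NOT a4 OR NOT a1) AND NOT a5   [double negation]
    = NOT a4 OR NOT a1   [absorption]
E2: NOT NOT (a5 AND NOT a1 OR (a5 AND NOT a1 OR a5 AND NOT a1 AND NOT a3) AND a3)
    = NOT NOT (a5 AND NOT a1 OR a5 AND NOT a1 AND a3)   [absorption]
    = NOT NOT (a5 AND NOT a1)   [absorption]
    = a5 AND NOT a1   [double negation]
These differ: at a1=0, a3=0, a4=0, a5=0, E1 = 1 but E2 = 0.

No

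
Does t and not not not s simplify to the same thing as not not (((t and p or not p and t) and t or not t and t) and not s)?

E1: t and not not not s
    = t and not s   [double negation]
E2: not not (((t and p or not p and t) and t or not t and t) and not s)
    = not not ((t and t or not t and t) and not s)   [distribution]
    = not not (t and not s)   [distribution]
    = t and not s   [double negation]
Both reduce to t and not s, so they are equivalent.

Yes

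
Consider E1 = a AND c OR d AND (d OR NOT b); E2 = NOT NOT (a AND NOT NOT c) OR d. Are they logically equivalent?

Yes

E1: a AND c OR d AND (d OR NOT b)
    = a AND c OR d   (absorption)
E2: NOT NOT (a AND NOT NOT c) OR d
    = NOT NOT (a AND c) OR d   (double negation)
    = a AND c OR d   (double negation)
Both reduce to a AND c OR d, so they are equivalent.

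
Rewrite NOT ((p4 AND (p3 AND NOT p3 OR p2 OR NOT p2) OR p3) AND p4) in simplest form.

NOT p4

NOT ((p4 AND (p3 AND NOT p3 OR p2 OR NOT p2) OR p3) AND p4)
= NOT ((p4 AND (p2 OR NOT p2) OR p3) AND p4)   — complement / identity
= NOT ((p4 OR p3) AND p4)   — complement / identity
= NOT p4   — absorption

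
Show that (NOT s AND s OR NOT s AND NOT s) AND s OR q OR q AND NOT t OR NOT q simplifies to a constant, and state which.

TRUE

(NOT s AND s OR NOT s AND NOT s) AND s OR q OR q AND NOT t OR NOT q
= NOT s AND s OR q OR q AND NOT t OR NOT q
= q OR q AND NOT t OR NOT q
= q OR NOT q
= TRUE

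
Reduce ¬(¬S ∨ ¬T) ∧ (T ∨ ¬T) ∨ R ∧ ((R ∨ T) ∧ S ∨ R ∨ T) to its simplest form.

S ∧ T ∨ R

¬(¬S ∨ ¬T) ∧ (T ∨ ¬T) ∨ R ∧ ((R ∨ T) ∧ S ∨ R ∨ T)
= ¬(¬S ∨ ¬T) ∧ (T ∨ ¬T) ∨ R ∧ (R ∨ T)   (absorption)
= ¬(¬S ∨ ¬T) ∨ R ∧ (R ∨ T)   (complement / identity)
= ¬(¬S ∨ ¬T) ∨ R   (absorption)
= S ∧ T ∨ R   (De Morgan)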